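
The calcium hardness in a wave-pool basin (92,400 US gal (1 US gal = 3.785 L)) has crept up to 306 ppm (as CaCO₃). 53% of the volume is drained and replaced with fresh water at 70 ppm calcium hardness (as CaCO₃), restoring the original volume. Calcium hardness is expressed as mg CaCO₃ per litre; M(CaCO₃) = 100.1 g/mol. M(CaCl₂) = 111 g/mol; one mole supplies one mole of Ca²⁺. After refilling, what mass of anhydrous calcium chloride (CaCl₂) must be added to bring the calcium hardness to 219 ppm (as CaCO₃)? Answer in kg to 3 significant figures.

14.8 kg

Volume: 92,400 US gal × 3.785 L/gal = 349,734 L.
After draining 53% and refilling: 306 × 0.47 + 70 × 0.53 = 180.92 ppm.
Deficit to target: 219 − 180.92 = 38.08 mg/L.
As CaCO₃: 38.08 mg/L × 349,734 L = 13,320 g; ÷ 100.1 = 133 mol Ca²⁺.
Mass: 133 × 111 = 14,770 g.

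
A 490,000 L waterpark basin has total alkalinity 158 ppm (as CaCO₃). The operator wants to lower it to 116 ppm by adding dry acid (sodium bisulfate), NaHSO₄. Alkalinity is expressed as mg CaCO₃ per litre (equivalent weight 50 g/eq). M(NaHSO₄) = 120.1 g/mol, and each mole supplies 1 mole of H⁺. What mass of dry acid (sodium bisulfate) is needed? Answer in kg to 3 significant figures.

Alkalinity to neutralize: (158 − 116) = 42 mg/L as CaCO₃ × 490,000 L = 20,580 g as CaCO₃.
Equivalents of H⁺ required: 20,580 ÷ 50 g/eq = 411.6 eq = 411.6 mol NaHSO₄.
Mass of NaHSO₄: 411.6 × 120.1 = 49,430 g.

49.4 kg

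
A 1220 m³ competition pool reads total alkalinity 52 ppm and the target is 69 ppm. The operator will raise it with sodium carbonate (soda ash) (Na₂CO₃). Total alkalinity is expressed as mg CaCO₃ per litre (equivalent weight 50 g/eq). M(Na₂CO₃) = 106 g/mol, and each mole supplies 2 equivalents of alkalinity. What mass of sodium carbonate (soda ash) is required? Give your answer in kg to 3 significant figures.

22.0 kg

Volume: 1220 m³ = 1,220,000 L.
Alkalinity to add: (69 − 52) = 17 mg/L as CaCO₃ × 1,220,000 L = 20,740 g as CaCO₃.
Equivalents: 20,740 g ÷ 50 g/eq = 414.8 eq.
Each mole of Na₂CO₃ supplies 2 eq, so 414.8 / 2 = 207.4 mol.
Mass: 207.4 mol × 106 g/mol = 21,980 g.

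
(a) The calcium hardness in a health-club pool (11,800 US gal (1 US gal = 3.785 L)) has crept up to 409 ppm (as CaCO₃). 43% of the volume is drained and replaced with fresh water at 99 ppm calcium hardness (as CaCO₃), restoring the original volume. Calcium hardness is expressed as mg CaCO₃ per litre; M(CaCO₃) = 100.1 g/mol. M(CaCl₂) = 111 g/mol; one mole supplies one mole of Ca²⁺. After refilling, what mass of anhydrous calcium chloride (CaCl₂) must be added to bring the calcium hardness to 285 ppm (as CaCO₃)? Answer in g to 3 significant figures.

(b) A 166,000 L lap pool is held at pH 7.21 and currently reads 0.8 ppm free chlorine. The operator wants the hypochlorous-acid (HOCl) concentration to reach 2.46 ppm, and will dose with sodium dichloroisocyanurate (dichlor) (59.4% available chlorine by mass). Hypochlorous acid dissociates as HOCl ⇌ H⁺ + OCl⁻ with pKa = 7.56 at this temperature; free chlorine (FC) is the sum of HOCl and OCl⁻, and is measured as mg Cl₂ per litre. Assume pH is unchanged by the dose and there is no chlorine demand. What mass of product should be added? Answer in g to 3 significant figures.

(a) 461 g; (b) 771 g

(a) Volume: 11,800 US gal × 3.785 L/gal = 44,663 L.
(a) After draining 43% and refilling: 409 × 0.57 + 99 × 0.43 = 275.7 ppm.
(a) Deficit to target: 285 − 275.7 = 9.3 mg/L.
(a) As CaCO₃: 9.3 mg/L × 44,663 L = 415.4 g; ÷ 100.1 = 4.15 mol Ca²⁺.
(a) Mass: 4.15 × 111 = 460.6 g.

(b) [OCl⁻]/[HOCl] = 10^(pH − pKa) = 10^(7.21 − 7.56) = 0.4467; fraction as HOCl = 1/(1 + 0.4467) = 0.6912.
(b) Free chlorine required for 2.46 ppm HOCl: 2.46 / 0.6912 = 3.559 ppm.
(b) FC to add: 3.559 − 0.8 = 2.759 mg/L as Cl₂.
(b) Cl₂ equivalent: 2.759 mg/L × 166,000 L = 458 g.
(b) Product at 59.4% available Cl: 458 / 0.594 = 771 g.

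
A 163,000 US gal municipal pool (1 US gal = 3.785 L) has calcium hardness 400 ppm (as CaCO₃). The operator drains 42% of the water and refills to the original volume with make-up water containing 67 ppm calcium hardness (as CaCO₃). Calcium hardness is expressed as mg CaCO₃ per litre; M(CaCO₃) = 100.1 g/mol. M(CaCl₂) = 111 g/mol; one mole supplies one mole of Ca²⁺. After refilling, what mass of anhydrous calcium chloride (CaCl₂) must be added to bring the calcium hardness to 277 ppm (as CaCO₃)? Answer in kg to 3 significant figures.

Volume: 163,000 US gal × 3.785 L/gal = 616,955 L.
After draining 42% and refilling: 400 × 0.58 + 67 × 0.42 = 260.14 ppm.
Deficit to target: 277 − 260.14 = 16.86 mg/L.
As CaCO₃: 16.86 mg/L × 616,955 L = 10,400 g; ÷ 100.1 = 103.9 mol Ca²⁺.
Mass: 103.9 × 111 = 11,530 g.

11.5 kg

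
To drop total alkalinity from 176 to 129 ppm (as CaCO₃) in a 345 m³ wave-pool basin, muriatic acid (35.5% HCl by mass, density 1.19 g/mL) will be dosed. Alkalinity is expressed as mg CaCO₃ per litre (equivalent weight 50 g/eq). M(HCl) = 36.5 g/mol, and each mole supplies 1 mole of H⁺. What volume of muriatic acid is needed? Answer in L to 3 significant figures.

28.0 L

Volume: 345 m³ = 345,000 L.
Alkalinity to neutralize: (176 − 129) = 47 mg/L as CaCO₃ × 345,000 L = 16,220 g as CaCO₃.
Equivalents of H⁺ required: 16,220 ÷ 50 g/eq = 324.3 eq = 324.3 mol HCl.
Mass of HCl: 324.3 × 36.5 = 11,840 g.
Mass of 35.5% solution: 11,840 / 0.355 = 33,340 g.
Volume: 33,340 g ÷ 1.19 g/mL = 28,020 mL.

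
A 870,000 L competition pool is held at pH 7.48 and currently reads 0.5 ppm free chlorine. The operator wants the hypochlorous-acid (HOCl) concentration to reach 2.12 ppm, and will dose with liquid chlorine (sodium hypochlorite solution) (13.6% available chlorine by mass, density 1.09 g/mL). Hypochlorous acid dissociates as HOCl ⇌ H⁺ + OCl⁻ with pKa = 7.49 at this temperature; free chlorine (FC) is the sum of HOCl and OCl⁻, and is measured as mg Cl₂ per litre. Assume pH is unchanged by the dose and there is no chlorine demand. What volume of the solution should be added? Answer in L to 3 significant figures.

21.7 L

[OCl⁻]/[HOCl] = 10^(pH − pKa) = 10^(7.48 − 7.49) = 0.9772; fraction as HOCl = 1/(1 + 0.9772) = 0.5058.
Free chlorine required for 2.12 ppm HOCl: 2.12 / 0.5058 = 4.192 ppm.
FC to add: 4.192 − 0.5 = 3.692 mg/L as Cl₂.
Cl₂ equivalent: 3.692 mg/L × 870,000 L = 3212 g.
Product at 13.6% available Cl: 3212 / 0.136 = 23,620 g.
Volume: 23,620 g ÷ 1.09 g/mL = 21,670 mL.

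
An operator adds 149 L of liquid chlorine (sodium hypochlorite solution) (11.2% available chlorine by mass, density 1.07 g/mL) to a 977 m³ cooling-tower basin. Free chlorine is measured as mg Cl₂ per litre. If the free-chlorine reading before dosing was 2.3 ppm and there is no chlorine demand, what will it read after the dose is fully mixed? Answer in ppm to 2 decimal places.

20.58 ppm

Volume: 977 m³ = 977,000 L.
Mass of solution: 149 L × 1000 mL/L × 1.07 g/mL = 159,400 g.
Available chlorine delivered: 159,400 g × 0.112 = 17,860 g as Cl₂.
Concentration rise: 17,860 g / 977,000 L = 18.28 mg/L = 18.28 ppm.
Final FC: 2.3 + 18.28 = 20.58 ppm.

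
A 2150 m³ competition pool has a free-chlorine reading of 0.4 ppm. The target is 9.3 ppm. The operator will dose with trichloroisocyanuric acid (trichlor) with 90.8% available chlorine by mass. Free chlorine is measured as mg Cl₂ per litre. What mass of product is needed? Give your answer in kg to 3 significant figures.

21.1 kg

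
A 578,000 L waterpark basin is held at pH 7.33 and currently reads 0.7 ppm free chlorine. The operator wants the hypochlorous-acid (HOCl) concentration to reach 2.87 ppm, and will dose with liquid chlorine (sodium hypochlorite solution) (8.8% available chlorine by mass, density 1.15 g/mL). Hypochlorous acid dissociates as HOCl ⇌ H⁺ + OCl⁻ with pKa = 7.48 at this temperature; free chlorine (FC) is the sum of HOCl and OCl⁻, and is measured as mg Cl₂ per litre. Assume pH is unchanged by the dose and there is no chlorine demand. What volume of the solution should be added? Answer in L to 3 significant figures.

24.0 L

[OCl⁻]/[HOCl] = 10^(pH − pKa) = 10^(7.33 − 7.48) = 0.7079; fraction as HOCl = 1/(1 + 0.7079) = 0.5855.
Free chlorine required for 2.87 ppm HOCl: 2.87 / 0.5855 = 4.902 ppm.
FC to add: 4.902 − 0.7 = 4.202 mg/L as Cl₂.
Cl₂ equivalent: 4.202 mg/L × 578,000 L = 2429 g.
Product at 8.8% available Cl: 2429 / 0.088 = 27,600 g.
Volume: 27,600 g ÷ 1.15 g/mL = 24,000 mL.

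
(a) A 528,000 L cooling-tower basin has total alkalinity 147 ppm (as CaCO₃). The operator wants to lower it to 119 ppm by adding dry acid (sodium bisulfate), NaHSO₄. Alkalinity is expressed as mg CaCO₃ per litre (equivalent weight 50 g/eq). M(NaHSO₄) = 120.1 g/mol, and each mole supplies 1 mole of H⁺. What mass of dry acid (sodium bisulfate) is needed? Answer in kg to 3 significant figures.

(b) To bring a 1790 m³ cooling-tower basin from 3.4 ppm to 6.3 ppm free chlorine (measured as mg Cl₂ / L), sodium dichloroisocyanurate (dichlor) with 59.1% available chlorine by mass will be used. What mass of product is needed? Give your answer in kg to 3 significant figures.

(a) Alkalinity to neutralize: (147 − 119) = 28 mg/L as CaCO₃ × 528,000 L = 14,780 g as CaCO₃.
(a) Equivalents of H⁺ required: 14,780 ÷ 50 g/eq = 295.7 eq = 295.7 mol NaHSO₄.
(a) Mass of NaHSO₄: 295.7 × 120.1 = 35,510 g.

(b) Volume: 1790 m³ = 1,790,000 L.
(b) Chlorine deficit: 6.3 − 3.4 = 2.9 ppm = 2.9 mg/L as Cl₂.
(b) Cl₂ equivalent needed: 2.9 mg/L × 1,790,000 L = 5,191,000 mg = 5191 g.
(b) Product at 59.1% available chlorine: 5191 / 0.591 = 8783 g.

(a) 35.5 kg; (b) 8.78 kg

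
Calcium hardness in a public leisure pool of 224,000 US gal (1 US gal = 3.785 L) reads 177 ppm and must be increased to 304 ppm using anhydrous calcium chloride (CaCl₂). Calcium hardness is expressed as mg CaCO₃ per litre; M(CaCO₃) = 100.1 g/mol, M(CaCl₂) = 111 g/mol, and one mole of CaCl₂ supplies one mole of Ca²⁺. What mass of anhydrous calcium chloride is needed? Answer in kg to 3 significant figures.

Volume: 224,000 US gal × 3.785 L/gal = 847,840 L.
Hardness to add: (304 − 177) = 127 mg/L as CaCO₃ × 847,840 L = 107,700 g as CaCO₃.
Moles of Ca²⁺ (1 mol Ca²⁺ ≡ 1 mol CaCO₃): 107,700 / 100.1 g/mol = 1076 mol.
Mass of CaCl₂: 1076 × 111 = 119,400 g.

119 kg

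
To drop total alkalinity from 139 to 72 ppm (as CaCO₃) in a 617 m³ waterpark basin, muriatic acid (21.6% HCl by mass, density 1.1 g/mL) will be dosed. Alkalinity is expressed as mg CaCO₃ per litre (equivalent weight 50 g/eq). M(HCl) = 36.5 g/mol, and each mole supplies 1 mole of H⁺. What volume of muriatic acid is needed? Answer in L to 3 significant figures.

Volume: 617 m³ = 617,000 L.
Alkalinity to neutralize: (139 − 72) = 67 mg/L as CaCO₃ × 617,000 L = 41,340 g as CaCO₃.
Equivalents of H⁺ required: 41,340 ÷ 50 g/eq = 826.8 eq = 826.8 mol HCl.
Mass of HCl: 826.8 × 36.5 = 30,180 g.
Mass of 21.6% solution: 30,180 / 0.216 = 139,700 g.
Volume: 139,700 g ÷ 1.1 g/mL = 127,000 mL.

127 L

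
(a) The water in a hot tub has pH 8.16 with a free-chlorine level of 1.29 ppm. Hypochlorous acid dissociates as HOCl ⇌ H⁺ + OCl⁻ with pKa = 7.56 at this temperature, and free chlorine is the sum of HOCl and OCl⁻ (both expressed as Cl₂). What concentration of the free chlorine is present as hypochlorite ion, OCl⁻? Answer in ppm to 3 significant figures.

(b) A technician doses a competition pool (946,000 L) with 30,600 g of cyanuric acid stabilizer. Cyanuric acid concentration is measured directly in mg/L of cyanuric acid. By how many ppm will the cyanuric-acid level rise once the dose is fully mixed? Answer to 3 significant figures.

(a) 1.03 ppm; (b) 32.3 ppm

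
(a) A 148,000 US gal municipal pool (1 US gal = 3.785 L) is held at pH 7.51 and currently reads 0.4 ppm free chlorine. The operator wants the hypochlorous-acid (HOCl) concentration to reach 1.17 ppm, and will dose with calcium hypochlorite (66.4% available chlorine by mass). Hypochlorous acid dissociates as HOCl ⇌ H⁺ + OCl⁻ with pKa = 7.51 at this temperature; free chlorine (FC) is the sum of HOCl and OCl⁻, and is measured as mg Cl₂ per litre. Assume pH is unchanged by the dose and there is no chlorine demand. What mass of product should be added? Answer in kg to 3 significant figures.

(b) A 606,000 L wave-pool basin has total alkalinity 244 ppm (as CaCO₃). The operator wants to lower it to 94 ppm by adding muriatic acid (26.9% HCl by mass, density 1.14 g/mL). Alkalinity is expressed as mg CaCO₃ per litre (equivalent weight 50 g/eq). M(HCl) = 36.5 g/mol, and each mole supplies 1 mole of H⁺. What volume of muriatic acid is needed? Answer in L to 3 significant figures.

(a) 1.64 kg; (b) 216 L

(a) Volume: 148,000 US gal × 3.785 L/gal = 560,180 L.
(a) [OCl⁻]/[HOCl] = 10^(pH − pKa) = 10^(7.51 − 7.51) = 1; fraction as HOCl = 1/(1 + 1) = 0.5.
(a) Free chlorine required for 1.17 ppm HOCl: 1.17 / 0.5 = 2.34 ppm.
(a) FC to add: 2.34 − 0.4 = 1.94 mg/L as Cl₂.
(a) Cl₂ equivalent: 1.94 mg/L × 560,180 L = 1087 g.
(a) Product at 66.4% available Cl: 1087 / 0.664 = 1637 g.

(b) Alkalinity to neutralize: (244 − 94) = 150 mg/L as CaCO₃ × 606,000 L = 90,900 g as CaCO₃.
(b) Equivalents of H⁺ required: 90,900 ÷ 50 g/eq = 1818 eq = 1818 mol HCl.
(b) Mass of HCl: 1818 × 36.5 = 66,360 g.
(b) Mass of 26.9% solution: 66,360 / 0.269 = 246,700 g.
(b) Volume: 246,700 g ÷ 1.14 g/mL = 216,400 mL.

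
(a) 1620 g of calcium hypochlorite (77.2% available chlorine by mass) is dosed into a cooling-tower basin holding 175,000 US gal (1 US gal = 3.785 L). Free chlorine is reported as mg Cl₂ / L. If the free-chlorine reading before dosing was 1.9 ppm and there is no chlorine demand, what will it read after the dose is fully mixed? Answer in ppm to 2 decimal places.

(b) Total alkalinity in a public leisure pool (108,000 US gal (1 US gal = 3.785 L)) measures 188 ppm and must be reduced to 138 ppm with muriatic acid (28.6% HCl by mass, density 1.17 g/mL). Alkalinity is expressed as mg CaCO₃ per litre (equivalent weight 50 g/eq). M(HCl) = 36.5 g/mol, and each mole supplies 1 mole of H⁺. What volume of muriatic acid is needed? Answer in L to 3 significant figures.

(a) Volume: 175,000 US gal × 3.785 L/gal = 662,375 L.
(a) Available chlorine delivered: 1620 g × 0.772 = 1251 g as Cl₂.
(a) Concentration rise: 1251 g / 662,375 L = 1.888 mg/L = 1.89 ppm.
(a) Final FC: 1.9 + 1.89 = 3.79 ppm.

(b) Volume: 108,000 US gal × 3.785 L/gal = 408,780 L.
(b) Alkalinity to neutralize: (188 − 138) = 50 mg/L as CaCO₃ × 408,780 L = 20,440 g as CaCO₃.
(b) Equivalents of H⁺ required: 20,440 ÷ 50 g/eq = 408.8 eq = 408.8 mol HCl.
(b) Mass of HCl: 408.8 × 36.5 = 14,920 g.
(b) Mass of 28.6% solution: 14,920 / 0.286 = 52,170 g.
(b) Volume: 52,170 g ÷ 1.17 g/mL = 44,590 mL.

(a) 3.79 ppm; (b) 44.6 L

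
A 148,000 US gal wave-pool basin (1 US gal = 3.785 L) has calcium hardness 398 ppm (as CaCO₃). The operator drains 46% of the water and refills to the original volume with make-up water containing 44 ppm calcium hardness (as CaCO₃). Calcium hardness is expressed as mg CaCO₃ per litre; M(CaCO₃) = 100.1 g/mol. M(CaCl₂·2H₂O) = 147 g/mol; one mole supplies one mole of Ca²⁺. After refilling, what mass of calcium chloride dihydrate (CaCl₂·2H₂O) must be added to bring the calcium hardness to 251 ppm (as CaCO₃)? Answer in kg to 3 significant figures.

13.0 kg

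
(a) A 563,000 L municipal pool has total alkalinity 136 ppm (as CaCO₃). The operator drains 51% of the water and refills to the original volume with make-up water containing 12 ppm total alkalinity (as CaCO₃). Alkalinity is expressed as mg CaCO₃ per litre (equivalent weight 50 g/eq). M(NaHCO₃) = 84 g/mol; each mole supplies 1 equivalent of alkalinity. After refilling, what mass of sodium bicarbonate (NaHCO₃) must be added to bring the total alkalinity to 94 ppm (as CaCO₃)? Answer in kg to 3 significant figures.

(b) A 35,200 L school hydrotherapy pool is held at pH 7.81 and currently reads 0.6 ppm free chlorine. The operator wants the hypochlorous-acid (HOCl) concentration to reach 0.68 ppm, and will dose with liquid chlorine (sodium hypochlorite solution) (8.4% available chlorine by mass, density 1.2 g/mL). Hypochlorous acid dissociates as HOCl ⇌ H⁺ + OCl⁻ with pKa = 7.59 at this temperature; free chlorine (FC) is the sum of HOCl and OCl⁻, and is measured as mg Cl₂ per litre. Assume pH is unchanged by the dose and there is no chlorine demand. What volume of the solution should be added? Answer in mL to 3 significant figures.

(a) 20.1 kg; (b) 422 mL

(a) After draining 51% and refilling: 136 × 0.49 + 12 × 0.51 = 72.76 ppm.
(a) Deficit to target: 94 − 72.76 = 21.24 mg/L.
(a) As CaCO₃: 21.24 mg/L × 563,000 L = 11,960 g; ÷ 50 g/eq ÷ 1 = 239.2 mol NaHCO₃.
(a) Mass: 239.2 × 84 = 20,090 g.

(b) [OCl⁻]/[HOCl] = 10^(pH − pKa) = 10^(7.81 − 7.59) = 1.66; fraction as HOCl = 1/(1 + 1.66) = 0.376.
(b) Free chlorine required for 0.68 ppm HOCl: 0.68 / 0.376 = 1.809 ppm.
(b) FC to add: 1.809 − 0.6 = 1.209 mg/L as Cl₂.
(b) Cl₂ equivalent: 1.209 mg/L × 35,200 L = 42.54 g.
(b) Product at 8.4% available Cl: 42.54 / 0.084 = 506.4 g.
(b) Volume: 506.4 g ÷ 1.2 g/mL = 422 mL.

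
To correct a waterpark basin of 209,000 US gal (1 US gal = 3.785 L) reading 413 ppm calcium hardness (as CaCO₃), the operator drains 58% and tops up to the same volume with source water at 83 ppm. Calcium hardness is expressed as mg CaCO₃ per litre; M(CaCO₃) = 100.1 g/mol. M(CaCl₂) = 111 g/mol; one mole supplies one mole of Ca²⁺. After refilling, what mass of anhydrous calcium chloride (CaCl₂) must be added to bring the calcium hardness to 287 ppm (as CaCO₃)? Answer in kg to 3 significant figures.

Volume: 209,000 US gal × 3.785 L/gal = 791,065 L.
After draining 58% and refilling: 413 × 0.42 + 83 × 0.58 = 221.6 ppm.
Deficit to target: 287 − 221.6 = 65.4 mg/L.
As CaCO₃: 65.4 mg/L × 791,065 L = 51,740 g; ÷ 100.1 = 516.8 mol Ca²⁺.
Mass: 516.8 × 111 = 57,370 g.

57.4 kg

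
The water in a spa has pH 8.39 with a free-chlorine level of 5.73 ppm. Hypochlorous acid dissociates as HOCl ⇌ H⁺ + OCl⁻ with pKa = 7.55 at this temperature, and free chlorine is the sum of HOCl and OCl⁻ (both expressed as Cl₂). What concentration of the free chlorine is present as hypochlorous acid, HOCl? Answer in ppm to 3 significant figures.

[OCl⁻]/[HOCl] = 10^(pH − pKa) = 10^(8.39 − 7.55) = 10^0.84 = 6.918.
Fraction as HOCl = 1 / (1 + 6.918) = 0.1263.
HOCl = 0.1263 × 5.73 ppm = 0.7236 ppm.

0.724 ppm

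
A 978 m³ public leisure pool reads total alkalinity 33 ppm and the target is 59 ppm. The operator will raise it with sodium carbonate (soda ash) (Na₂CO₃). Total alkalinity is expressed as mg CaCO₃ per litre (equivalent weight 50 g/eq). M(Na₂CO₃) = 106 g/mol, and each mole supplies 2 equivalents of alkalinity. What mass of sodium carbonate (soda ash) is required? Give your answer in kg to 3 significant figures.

Volume: 978 m³ = 978,000 L.
Alkalinity to add: (59 − 33) = 26 mg/L as CaCO₃ × 978,000 L = 25,430 g as CaCO₃.
Equivalents: 25,430 g ÷ 50 g/eq = 508.6 eq.
Each mole of Na₂CO₃ supplies 2 eq, so 508.6 / 2 = 254.3 mol.
Mass: 254.3 mol × 106 g/mol = 26,950 g.

27.0 kg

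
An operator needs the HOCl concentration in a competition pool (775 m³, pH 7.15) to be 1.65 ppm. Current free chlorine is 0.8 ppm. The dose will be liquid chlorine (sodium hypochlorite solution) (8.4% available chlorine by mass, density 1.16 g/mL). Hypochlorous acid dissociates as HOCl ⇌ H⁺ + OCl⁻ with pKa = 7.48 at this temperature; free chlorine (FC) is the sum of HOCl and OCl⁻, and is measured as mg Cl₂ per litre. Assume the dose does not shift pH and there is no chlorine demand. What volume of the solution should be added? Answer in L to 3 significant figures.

12.9 L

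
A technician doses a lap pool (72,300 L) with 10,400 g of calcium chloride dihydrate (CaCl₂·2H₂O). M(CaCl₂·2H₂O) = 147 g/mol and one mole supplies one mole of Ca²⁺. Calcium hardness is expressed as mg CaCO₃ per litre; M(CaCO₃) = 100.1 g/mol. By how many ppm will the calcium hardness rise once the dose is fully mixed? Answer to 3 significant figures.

Moles of Ca²⁺: 10,400 g ÷ 147 g/mol = 70.75 mol.
As CaCO₃: 70.75 mol × 100.1 g/mol = 7082 g.
Rise: 7082 g / 72,300 L × 1000 = 97.95 mg/L.

98.0 ppm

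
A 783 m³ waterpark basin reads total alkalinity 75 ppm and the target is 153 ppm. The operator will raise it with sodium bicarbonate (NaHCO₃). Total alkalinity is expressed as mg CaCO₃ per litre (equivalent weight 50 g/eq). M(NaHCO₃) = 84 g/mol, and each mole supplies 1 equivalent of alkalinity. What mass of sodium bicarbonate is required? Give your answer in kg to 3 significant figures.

Volume: 783 m³ = 783,000 L.
Alkalinity to add: (153 − 75) = 78 mg/L as CaCO₃ × 783,000 L = 61,070 g as CaCO₃.
Equivalents: 61,070 g ÷ 50 g/eq = 1221 eq.
NaHCO₃ supplies 1 eq per mole → 1221 mol.
Mass: 1221 mol × 84 g/mol = 102,600 g.

103 kg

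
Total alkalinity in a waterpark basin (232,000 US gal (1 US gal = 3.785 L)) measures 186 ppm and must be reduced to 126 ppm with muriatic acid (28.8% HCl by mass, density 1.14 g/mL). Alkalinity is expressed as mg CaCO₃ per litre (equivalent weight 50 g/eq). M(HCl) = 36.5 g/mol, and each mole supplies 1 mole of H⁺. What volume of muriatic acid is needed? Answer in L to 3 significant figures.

117 L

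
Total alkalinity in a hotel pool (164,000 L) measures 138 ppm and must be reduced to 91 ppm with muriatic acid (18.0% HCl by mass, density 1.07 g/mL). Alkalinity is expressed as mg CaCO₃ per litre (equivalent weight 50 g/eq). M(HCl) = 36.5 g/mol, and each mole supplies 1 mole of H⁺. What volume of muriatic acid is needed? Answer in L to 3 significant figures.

29.2 L

Alkalinity to neutralize: (138 − 91) = 47 mg/L as CaCO₃ × 164,000 L = 7708 g as CaCO₃.
Equivalents of H⁺ required: 7708 ÷ 50 g/eq = 154.2 eq = 154.2 mol HCl.
Mass of HCl: 154.2 × 36.5 = 5627 g.
Mass of 18.0% solution: 5627 / 0.18 = 31,260 g.
Volume: 31,260 g ÷ 1.07 g/mL = 29,220 mL.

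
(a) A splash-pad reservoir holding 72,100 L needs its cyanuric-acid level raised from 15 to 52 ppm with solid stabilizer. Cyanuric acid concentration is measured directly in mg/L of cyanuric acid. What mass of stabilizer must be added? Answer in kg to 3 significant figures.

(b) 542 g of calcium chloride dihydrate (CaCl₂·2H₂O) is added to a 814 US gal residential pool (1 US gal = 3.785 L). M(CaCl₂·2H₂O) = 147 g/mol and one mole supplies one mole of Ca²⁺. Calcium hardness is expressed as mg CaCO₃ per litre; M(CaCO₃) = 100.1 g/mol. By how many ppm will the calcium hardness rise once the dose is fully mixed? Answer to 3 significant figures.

(a) CYA to add: (52 − 15) = 37 mg/L × 72,100 L = 2668 g cyanuric acid.

(b) Volume: 814 US gal × 3.785 L/gal = 3,081 L.
(b) Moles of Ca²⁺: 542 g ÷ 147 g/mol = 3.687 mol.
(b) As CaCO₃: 3.687 mol × 100.1 g/mol = 369.1 g.
(b) Rise: 369.1 g / 3,081 L × 1000 = 119.8 mg/L.

(a) 2.67 kg; (b) 120 ppm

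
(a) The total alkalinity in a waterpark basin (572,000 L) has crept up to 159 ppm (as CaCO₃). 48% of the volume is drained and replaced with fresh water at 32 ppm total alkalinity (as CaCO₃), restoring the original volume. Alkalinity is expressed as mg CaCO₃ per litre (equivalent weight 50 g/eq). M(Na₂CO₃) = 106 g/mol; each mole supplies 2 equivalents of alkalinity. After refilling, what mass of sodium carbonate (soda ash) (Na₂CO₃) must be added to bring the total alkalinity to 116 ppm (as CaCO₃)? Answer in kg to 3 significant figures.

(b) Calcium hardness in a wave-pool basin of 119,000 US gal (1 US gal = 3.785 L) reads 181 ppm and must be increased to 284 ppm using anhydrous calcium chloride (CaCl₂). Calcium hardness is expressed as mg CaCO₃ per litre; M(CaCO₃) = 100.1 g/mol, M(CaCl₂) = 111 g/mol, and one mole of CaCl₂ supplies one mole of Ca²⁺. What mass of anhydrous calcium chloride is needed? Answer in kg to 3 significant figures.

(a) 10.9 kg; (b) 51.4 kg

(a) After draining 48% and refilling: 159 × 0.52 + 32 × 0.48 = 98.04 ppm.
(a) Deficit to target: 116 − 98.04 = 17.96 mg/L.
(a) As CaCO₃: 17.96 mg/L × 572,000 L = 10,270 g; ÷ 50 g/eq ÷ 2 = 102.7 mol Na₂CO₃.
(a) Mass: 102.7 × 106 = 10,890 g.

(b) Volume: 119,000 US gal × 3.785 L/gal = 450,415 L.
(b) Hardness to add: (284 − 181) = 103 mg/L as CaCO₃ × 450,415 L = 46,390 g as CaCO₃.
(b) Moles of Ca²⁺ (1 mol Ca²⁺ ≡ 1 mol CaCO₃): 46,390 / 100.1 g/mol = 463.5 mol.
(b) Mass of CaCl₂: 463.5 × 111 = 51,440 g.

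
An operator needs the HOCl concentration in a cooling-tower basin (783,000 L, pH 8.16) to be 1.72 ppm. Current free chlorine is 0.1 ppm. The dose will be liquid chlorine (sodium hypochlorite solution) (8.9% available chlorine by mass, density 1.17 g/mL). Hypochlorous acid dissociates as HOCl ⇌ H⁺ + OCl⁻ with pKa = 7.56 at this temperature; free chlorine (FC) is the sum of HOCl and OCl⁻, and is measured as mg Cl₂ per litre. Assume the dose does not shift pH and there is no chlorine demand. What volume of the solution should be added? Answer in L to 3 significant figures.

63.7 L

[OCl⁻]/[HOCl] = 10^(pH − pKa) = 10^(8.16 − 7.56) = 3.981; fraction as HOCl = 1/(1 + 3.981) = 0.2008.
Free chlorine required for 1.72 ppm HOCl: 1.72 / 0.2008 = 8.567 ppm.
FC to add: 8.567 − 0.1 = 8.467 mg/L as Cl₂.
Cl₂ equivalent: 8.467 mg/L × 783,000 L = 6630 g.
Product at 8.9% available Cl: 6630 / 0.089 = 74,490 g.
Volume: 74,490 g ÷ 1.17 g/mL = 63,670 mL.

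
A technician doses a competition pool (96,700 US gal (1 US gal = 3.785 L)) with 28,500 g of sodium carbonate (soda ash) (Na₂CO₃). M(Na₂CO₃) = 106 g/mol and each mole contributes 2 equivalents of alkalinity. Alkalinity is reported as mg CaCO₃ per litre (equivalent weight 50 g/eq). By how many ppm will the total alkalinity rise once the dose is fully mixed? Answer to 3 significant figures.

73.5 ppm

Volume: 96,700 US gal × 3.785 L/gal = 366,010 L.
Moles of Na₂CO₃: 28,500 g ÷ 106 g/mol = 268.9 mol → 537.7 eq of alkalinity.
As CaCO₃: 537.7 eq × 50 g/eq = 26,890 g.
Rise: 26,890 g / 366,010 L × 1000 = 73.46 mg/L.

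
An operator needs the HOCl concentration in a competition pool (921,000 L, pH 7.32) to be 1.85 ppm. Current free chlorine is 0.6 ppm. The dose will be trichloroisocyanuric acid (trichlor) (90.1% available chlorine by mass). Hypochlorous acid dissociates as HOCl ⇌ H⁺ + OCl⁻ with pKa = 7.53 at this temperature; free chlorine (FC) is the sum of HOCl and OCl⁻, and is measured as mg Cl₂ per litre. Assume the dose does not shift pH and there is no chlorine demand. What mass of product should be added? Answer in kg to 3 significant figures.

2.44 kg

[OCl⁻]/[HOCl] = 10^(pH − pKa) = 10^(7.32 − 7.53) = 0.6166; fraction as HOCl = 1/(1 + 0.6166) = 0.6186.
Free chlorine required for 1.85 ppm HOCl: 1.85 / 0.6186 = 2.991 ppm.
FC to add: 2.991 − 0.6 = 2.391 mg/L as Cl₂.
Cl₂ equivalent: 2.391 mg/L × 921,000 L = 2202 g.
Product at 90.1% available Cl: 2202 / 0.901 = 2444 g.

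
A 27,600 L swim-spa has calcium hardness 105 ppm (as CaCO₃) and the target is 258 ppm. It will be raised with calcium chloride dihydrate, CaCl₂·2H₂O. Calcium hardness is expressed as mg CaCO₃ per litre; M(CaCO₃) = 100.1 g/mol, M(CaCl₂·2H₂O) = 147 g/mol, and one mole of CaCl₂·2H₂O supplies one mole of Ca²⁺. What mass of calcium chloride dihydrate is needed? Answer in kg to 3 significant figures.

6.20 kg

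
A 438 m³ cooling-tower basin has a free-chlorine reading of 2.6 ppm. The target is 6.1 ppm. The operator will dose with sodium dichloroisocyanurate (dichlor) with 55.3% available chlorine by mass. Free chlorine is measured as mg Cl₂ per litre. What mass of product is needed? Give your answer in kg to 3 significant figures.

2.77 kg

Volume: 438 m³ = 438,000 L.
Chlorine deficit: 6.1 − 2.6 = 3.5 ppm = 3.5 mg/L as Cl₂.
Cl₂ equivalent needed: 3.5 mg/L × 438,000 L = 1,533,000 mg = 1533 g.
Product at 55.3% available chlorine: 1533 / 0.553 = 2772 g.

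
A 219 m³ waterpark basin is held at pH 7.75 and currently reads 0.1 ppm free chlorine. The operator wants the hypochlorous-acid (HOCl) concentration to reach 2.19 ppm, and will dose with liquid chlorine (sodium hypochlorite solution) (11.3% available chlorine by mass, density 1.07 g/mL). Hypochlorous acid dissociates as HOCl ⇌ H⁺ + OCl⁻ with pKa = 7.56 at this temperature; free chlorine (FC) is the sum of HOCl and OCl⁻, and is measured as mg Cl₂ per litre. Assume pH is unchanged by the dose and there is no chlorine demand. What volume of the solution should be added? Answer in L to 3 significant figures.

9.93 L

Volume: 219 m³ = 219,000 L.
[OCl⁻]/[HOCl] = 10^(pH − pKa) = 10^(7.75 − 7.56) = 1.549; fraction as HOCl = 1/(1 + 1.549) = 0.3923.
Free chlorine required for 2.19 ppm HOCl: 2.19 / 0.3923 = 5.582 ppm.
FC to add: 5.582 − 0.1 = 5.482 mg/L as Cl₂.
Cl₂ equivalent: 5.482 mg/L × 219,000 L = 1201 g.
Product at 11.3% available Cl: 1201 / 0.113 = 10,620 g.
Volume: 10,620 g ÷ 1.07 g/mL = 9929 mL.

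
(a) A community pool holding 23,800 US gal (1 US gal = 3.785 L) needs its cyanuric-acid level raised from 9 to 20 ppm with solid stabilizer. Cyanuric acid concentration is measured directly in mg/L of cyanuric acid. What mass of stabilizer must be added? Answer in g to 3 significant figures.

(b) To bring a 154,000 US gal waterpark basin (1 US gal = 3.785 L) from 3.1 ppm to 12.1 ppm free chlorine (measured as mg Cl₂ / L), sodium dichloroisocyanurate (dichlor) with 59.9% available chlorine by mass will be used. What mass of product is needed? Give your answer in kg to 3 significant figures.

(a) Volume: 23,800 US gal × 3.785 L/gal = 90,083 L.
(a) CYA to add: (20 − 9) = 11 mg/L × 90,083 L = 990.9 g cyanuric acid.

(b) Volume: 154,000 US gal × 3.785 L/gal = 582,890 L.
(b) Chlorine deficit: 12.1 − 3.1 = 9 ppm = 9 mg/L as Cl₂.
(b) Cl₂ equivalent needed: 9 mg/L × 582,890 L = 5,246,000 mg = 5246 g.
(b) Product at 59.9% available chlorine: 5246 / 0.599 = 8758 g.

(a) 991 g; (b) 8.76 kg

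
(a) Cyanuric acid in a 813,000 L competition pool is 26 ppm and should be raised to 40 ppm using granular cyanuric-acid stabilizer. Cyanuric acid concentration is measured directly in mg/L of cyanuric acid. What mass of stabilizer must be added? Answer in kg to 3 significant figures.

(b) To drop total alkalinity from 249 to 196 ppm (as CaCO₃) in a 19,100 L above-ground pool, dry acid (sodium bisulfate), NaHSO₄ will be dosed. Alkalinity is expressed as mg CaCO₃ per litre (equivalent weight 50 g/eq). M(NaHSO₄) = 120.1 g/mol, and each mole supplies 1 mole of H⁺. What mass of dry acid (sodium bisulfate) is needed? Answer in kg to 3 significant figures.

(a) 11.4 kg; (b) 2.43 kg

(a) CYA to add: (40 − 26) = 14 mg/L × 813,000 L = 11,380 g cyanuric acid.

(b) Alkalinity to neutralize: (249 − 196) = 53 mg/L as CaCO₃ × 19,100 L = 1012 g as CaCO₃.
(b) Equivalents of H⁺ required: 1012 ÷ 50 g/eq = 20.25 eq = 20.25 mol NaHSO₄.
(b) Mass of NaHSO₄: 20.25 × 120.1 = 2432 g.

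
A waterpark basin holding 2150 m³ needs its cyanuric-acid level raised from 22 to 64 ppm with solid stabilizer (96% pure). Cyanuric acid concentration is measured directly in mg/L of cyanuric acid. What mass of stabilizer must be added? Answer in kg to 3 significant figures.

94.1 kg

Volume: 2150 m³ = 2,150,000 L.
CYA to add: (64 − 22) = 42 mg/L × 2,150,000 L = 90,300 g cyanuric acid.
At 96% purity: 90,300 / 0.96 = 94,060 g product.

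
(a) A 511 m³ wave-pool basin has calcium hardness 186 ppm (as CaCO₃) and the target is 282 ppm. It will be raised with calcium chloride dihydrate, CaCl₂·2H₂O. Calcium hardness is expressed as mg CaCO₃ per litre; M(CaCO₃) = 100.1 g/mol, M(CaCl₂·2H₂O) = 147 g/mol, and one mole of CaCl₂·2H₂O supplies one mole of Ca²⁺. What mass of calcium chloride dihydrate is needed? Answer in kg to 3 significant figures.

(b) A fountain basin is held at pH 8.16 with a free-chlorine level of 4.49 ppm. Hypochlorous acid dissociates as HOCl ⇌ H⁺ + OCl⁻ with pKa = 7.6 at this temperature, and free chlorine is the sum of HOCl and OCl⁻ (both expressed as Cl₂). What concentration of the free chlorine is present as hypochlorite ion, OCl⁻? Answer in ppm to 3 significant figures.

(a) Volume: 511 m³ = 511,000 L.
(a) Hardness to add: (282 − 186) = 96 mg/L as CaCO₃ × 511,000 L = 49,060 g as CaCO₃.
(a) Moles of Ca²⁺ (1 mol Ca²⁺ ≡ 1 mol CaCO₃): 49,060 / 100.1 g/mol = 490.1 mol.
(a) Mass of CaCl₂·2H₂O: 490.1 × 147 = 72,040 g.

(b) [OCl⁻]/[HOCl] = 10^(pH − pKa) = 10^(8.16 − 7.6) = 10^0.56 = 3.631.
(b) Fraction as HOCl = 1 / (1 + 3.631) = 0.2159.
(b) OCl⁻ = (1 − 0.2159) × 4.49 ppm = 3.52 ppm.

(a) 72.0 kg; (b) 3.52 ppm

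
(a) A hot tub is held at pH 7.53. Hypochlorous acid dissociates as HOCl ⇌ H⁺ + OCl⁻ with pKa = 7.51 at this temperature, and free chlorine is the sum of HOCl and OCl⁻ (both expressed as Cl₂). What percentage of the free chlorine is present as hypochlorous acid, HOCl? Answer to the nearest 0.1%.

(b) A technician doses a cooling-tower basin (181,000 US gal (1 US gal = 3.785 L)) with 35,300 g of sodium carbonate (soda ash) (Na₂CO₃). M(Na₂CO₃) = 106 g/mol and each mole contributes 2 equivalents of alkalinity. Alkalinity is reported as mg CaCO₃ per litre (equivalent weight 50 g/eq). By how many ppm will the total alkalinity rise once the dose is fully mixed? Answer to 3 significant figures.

(a) 48.8%; (b) 48.6 ppm

(a) [OCl⁻]/[HOCl] = 10^(pH − pKa) = 10^(7.53 − 7.51) = 10^0.02 = 1.047.
(a) Fraction as HOCl = 1 / (1 + 1.047) = 0.4885.

(b) Volume: 181,000 US gal × 3.785 L/gal = 685,085 L.
(b) Moles of Na₂CO₃: 35,300 g ÷ 106 g/mol = 333 mol → 666 eq of alkalinity.
(b) As CaCO₃: 666 eq × 50 g/eq = 33,300 g.
(b) Rise: 33,300 g / 685,085 L × 1000 = 48.61 mg/L.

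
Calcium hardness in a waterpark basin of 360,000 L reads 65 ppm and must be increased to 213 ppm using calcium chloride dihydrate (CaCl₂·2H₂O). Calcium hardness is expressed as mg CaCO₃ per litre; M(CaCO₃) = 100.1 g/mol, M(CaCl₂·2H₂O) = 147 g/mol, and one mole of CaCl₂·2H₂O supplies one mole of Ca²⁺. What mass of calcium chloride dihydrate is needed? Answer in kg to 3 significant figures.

Hardness to add: (213 − 65) = 148 mg/L as CaCO₃ × 360,000 L = 53,280 g as CaCO₃.
Moles of Ca²⁺ (1 mol Ca²⁺ ≡ 1 mol CaCO₃): 53,280 / 100.1 g/mol = 532.3 mol.
Mass of CaCl₂·2H₂O: 532.3 × 147 = 78,240 g.

78.2 kg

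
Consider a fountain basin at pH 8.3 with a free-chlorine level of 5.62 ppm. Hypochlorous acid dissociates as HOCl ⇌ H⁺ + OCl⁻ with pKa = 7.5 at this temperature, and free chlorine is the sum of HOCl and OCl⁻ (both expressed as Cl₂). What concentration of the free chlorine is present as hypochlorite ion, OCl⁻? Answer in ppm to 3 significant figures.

[OCl⁻]/[HOCl] = 10^(pH − pKa) = 10^(8.3 − 7.5) = 10^0.80 = 6.31.
Fraction as HOCl = 1 / (1 + 6.31) = 0.1368.
OCl⁻ = (1 − 0.1368) × 5.62 ppm = 4.851 ppm.

4.85 ppm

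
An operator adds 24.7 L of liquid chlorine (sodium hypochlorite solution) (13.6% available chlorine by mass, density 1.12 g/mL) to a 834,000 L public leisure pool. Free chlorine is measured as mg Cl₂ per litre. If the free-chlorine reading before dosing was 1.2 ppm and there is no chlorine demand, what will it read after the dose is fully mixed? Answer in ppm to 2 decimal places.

Mass of solution: 24.7 L × 1000 mL/L × 1.12 g/mL = 27,660 g.
Available chlorine delivered: 27,660 g × 0.136 = 3762 g as Cl₂.
Concentration rise: 3762 g / 834,000 L = 4.511 mg/L = 4.51 ppm.
Final FC: 1.2 + 4.51 = 5.71 ppm.

5.71 ppm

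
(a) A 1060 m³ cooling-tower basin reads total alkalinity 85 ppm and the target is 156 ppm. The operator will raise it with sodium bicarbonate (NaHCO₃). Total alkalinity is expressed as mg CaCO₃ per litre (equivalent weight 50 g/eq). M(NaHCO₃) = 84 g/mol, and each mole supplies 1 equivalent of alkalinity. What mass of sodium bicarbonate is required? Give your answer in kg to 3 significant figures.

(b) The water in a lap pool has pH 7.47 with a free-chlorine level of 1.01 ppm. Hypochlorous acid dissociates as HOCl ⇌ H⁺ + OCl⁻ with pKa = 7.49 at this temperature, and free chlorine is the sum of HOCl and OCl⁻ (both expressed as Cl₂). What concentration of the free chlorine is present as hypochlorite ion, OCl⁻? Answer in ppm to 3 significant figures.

(a) 126 kg; (b) 0.493 ppm

(a) Volume: 1060 m³ = 1,060,000 L.
(a) Alkalinity to add: (156 − 85) = 71 mg/L as CaCO₃ × 1,060,000 L = 75,260 g as CaCO₃.
(a) Equivalents: 75,260 g ÷ 50 g/eq = 1505 eq.
(a) NaHCO₃ supplies 1 eq per mole → 1505 mol.
(a) Mass: 1505 mol × 84 g/mol = 126,400 g.

(b) [OCl⁻]/[HOCl] = 10^(pH − pKa) = 10^(7.47 − 7.49) = 10^-0.02 = 0.955.
(b) Fraction as HOCl = 1 / (1 + 0.955) = 0.5115.
(b) OCl⁻ = (1 − 0.5115) × 1.01 ppm = 0.4934 ppm.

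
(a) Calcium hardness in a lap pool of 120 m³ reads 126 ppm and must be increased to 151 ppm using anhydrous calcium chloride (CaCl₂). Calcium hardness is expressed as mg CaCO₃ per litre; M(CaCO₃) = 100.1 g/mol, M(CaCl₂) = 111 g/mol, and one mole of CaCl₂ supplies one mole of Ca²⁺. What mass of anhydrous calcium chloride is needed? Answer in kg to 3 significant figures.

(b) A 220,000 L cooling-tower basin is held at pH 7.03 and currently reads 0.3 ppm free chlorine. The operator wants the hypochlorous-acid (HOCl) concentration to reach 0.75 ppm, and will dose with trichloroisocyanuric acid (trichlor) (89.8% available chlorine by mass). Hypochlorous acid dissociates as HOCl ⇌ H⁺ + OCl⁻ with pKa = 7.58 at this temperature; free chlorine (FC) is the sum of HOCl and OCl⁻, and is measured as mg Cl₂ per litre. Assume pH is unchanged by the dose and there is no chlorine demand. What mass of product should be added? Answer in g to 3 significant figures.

(a) Volume: 120 m³ = 120,000 L.
(a) Hardness to add: (151 − 126) = 25 mg/L as CaCO₃ × 120,000 L = 3000 g as CaCO₃.
(a) Moles of Ca²⁺ (1 mol Ca²⁺ ≡ 1 mol CaCO₃): 3000 / 100.1 g/mol = 29.97 mol.
(a) Mass of CaCl₂: 29.97 × 111 = 3327 g.

(b) [OCl⁻]/[HOCl] = 10^(pH − pKa) = 10^(7.03 − 7.58) = 0.2818; fraction as HOCl = 1/(1 + 0.2818) = 0.7801.
(b) Free chlorine required for 0.75 ppm HOCl: 0.75 / 0.7801 = 0.9614 ppm.
(b) FC to add: 0.9614 − 0.3 = 0.6614 mg/L as Cl₂.
(b) Cl₂ equivalent: 0.6614 mg/L × 220,000 L = 145.5 g.
(b) Product at 89.8% available Cl: 145.5 / 0.898 = 162 g.

(a) 3.33 kg; (b) 162 g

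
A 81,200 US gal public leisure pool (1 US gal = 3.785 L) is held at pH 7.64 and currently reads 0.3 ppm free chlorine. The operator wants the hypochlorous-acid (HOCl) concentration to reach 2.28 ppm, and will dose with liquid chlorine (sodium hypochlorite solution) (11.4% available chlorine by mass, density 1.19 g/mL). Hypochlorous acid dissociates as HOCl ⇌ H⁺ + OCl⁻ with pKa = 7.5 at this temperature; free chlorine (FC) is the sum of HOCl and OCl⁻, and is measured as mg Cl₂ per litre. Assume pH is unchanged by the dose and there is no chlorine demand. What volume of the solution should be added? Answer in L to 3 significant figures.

Volume: 81,200 US gal × 3.785 L/gal = 307,342 L.
[OCl⁻]/[HOCl] = 10^(pH − pKa) = 10^(7.64 − 7.5) = 1.38; fraction as HOCl = 1/(1 + 1.38) = 0.4201.
Free chlorine required for 2.28 ppm HOCl: 2.28 / 0.4201 = 5.427 ppm.
FC to add: 5.427 − 0.3 = 5.127 mg/L as Cl₂.
Cl₂ equivalent: 5.127 mg/L × 307,342 L = 1576 g.
Product at 11.4% available Cl: 1576 / 0.114 = 13,820 g.
Volume: 13,820 g ÷ 1.19 g/mL = 11,620 mL.

11.6 L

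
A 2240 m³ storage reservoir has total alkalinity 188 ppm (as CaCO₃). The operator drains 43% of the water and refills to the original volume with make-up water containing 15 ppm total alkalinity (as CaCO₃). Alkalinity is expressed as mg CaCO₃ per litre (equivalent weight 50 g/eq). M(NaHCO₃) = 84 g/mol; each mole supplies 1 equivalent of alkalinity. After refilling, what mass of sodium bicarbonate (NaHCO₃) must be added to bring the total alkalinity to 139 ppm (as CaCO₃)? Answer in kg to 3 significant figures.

95.5 kg

Volume: 2240 m³ = 2,240,000 L.
After draining 43% and refilling: 188 × 0.57 + 15 × 0.43 = 113.61 ppm.
Deficit to target: 139 − 113.61 = 25.39 mg/L.
As CaCO₃: 25.39 mg/L × 2,240,000 L = 56,870 g; ÷ 50 g/eq ÷ 1 = 1137 mol NaHCO₃.
Mass: 1137 × 84 = 95,550 g.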